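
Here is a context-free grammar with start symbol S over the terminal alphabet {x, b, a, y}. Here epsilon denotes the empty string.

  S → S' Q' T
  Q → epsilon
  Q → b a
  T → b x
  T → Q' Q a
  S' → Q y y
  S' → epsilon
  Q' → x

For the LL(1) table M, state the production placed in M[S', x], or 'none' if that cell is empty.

S' → epsilon

FIRST(Q): from Q→epsilon we get {epsilon}; from Q→b a we get {b}. So FIRST(Q) = {epsilon, b}.
FIRST(Q'): from Q'→x we get {x}. So FIRST(Q') = {x}.
FIRST(T): from T→b x we get {b}; from T→Q' Q a we get {x}. So FIRST(T) = {b, x}.
FIRST(S'): from S'→Q y y we get {b, y}; from S'→epsilon we get {epsilon}. So FIRST(S') = {epsilon, b, y}.
FIRST(S): from S→S' Q' T we get {b, x, y}. So FIRST(S) = {b, x, y}.
FOLLOW(S) includes $ since S is the start symbol.
FOLLOW(S'): in S→S' Q' T, S' is followed by Q' T with FIRST {x}. Thus FOLLOW(S') = {x}.
For S' → Q y y: FIRST(Q y y) = {b, y}, so it goes in M[S', t] for t ∈ {b, y}.
For S' → epsilon: FIRST(epsilon) = {epsilon}, so it goes in M[S', t] for t ∈ {}; since epsilon ∈ FIRST, also for every t ∈ FOLLOW(S') = {x}.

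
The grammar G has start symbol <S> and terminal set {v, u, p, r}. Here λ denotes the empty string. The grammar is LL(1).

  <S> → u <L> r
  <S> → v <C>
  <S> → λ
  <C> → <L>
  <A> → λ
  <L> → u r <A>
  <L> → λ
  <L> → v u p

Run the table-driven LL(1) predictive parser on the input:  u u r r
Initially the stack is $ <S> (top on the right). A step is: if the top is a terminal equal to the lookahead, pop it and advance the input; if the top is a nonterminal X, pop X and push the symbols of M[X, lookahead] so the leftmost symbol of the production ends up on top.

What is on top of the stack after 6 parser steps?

r

     Stack        Input      Action
  1  $ <S>        u u r r $  expand <S> → u <L> r
  2  $ r <L> u    u u r r $  match u
  3  $ r <L>      u r r $    expand <L> → u r <A>
  4  $ r <A> r u  u r r $    match u
  5  $ r <A> r    r r $      match r
  6  $ r <A>      r $        expand <A> → λ
Stack after step 6: $ r (top = r).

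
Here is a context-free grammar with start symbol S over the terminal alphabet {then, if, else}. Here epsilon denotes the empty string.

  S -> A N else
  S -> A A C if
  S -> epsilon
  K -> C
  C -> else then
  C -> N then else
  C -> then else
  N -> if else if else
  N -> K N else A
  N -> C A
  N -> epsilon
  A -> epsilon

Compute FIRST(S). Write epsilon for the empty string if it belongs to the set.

{epsilon, else, if, then}

FIRST(A): from A->epsilon we get {epsilon}. So FIRST(A) = {epsilon}.
FIRST(S): from S->A N else we get {else, if, then}; from S->A A C if we get {else, if, then}; from S->epsilon we get {epsilon}. So FIRST(S) = {epsilon, else, if, then}.
FIRST(K): from K->C we get {else, if, then}. So FIRST(K) = {else, if, then}.
FIRST(C): from C->else then we get {else}; from C->N then else we get {else, if, then}; from C->then else we get {then}. So FIRST(C) = {else, if, then}.
FIRST(N): from N->if else if else we get {if}; from N->K N else A we get {else, if, then}; from N->C A we get {else, if, then}; from N->epsilon we get {epsilon}. So FIRST(N) = {epsilon, else, if, then}.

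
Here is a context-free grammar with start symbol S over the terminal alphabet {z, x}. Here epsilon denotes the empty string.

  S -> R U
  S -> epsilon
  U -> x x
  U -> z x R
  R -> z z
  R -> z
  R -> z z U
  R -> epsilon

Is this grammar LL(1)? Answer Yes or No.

FIRST(S) = {epsilon, x, z}
FIRST(U) = {x, z}
FIRST(R) = {epsilon, z}
FOLLOW(S) = {$}
FOLLOW(U) = {$, x, z}
FOLLOW(R) = {$, x, z}
Cell M[R, z] receives both R -> z z and R -> z and R -> z z U and R -> epsilon — the grammar is not LL(1).

No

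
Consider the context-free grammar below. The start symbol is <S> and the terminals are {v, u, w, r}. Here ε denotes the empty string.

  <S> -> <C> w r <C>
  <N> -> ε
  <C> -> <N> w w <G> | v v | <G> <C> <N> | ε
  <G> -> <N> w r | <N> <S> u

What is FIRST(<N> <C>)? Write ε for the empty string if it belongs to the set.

{ε, v, w}

FIRST(<N>) = {ε}
FIRST(<S>) = {v, w}  (via <C> w r <C>)
FIRST(<G>) = {v, w}  (via <N> w r, <N> <S> u)
FIRST(<C>) = {ε, v, w}  (via <N> w w <G>, <G> <C> <N>)
FIRST(<N> <C>): take FIRST of each symbol in turn, carrying on past any symbol whose FIRST contains ε; result {ε, v, w}.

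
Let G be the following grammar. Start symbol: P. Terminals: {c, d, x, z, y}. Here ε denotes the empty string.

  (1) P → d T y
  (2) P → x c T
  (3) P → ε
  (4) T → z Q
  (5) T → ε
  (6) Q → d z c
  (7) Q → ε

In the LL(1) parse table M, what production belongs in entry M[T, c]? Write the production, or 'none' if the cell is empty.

FIRST(P): from P→d T y we get {d}; from P→x c T we get {x}; from P→ε we get {ε}. So FIRST(P) = {ε, d, x}.
FIRST(T): from T→z Q we get {z}; from T→ε we get {ε}. So FIRST(T) = {ε, z}.
FIRST(Q): from Q→d z c we get {d}; from Q→ε we get {ε}. So FIRST(Q) = {ε, d}.
FOLLOW(P) includes $ since P is the start symbol.
FOLLOW(P): P appears on no right-hand side. Thus FOLLOW(P) = {$}.
FOLLOW(T): in P→d T y, T is followed by y with FIRST {y}; in P→x c T, the suffix after T is empty, so FOLLOW(T) ⊇ FOLLOW(P) = {$}. Thus FOLLOW(T) = {$, y}.
For T → z Q: FIRST(z Q) = {z}, so it goes in M[T, t] for t ∈ {z}.
For T → ε: FIRST(ε) = {ε}, so it goes in M[T, t] for t ∈ {}; since ε ∈ FIRST, also for every t ∈ FOLLOW(T) = {$, y}.
None of these place a production in M[T, c].

none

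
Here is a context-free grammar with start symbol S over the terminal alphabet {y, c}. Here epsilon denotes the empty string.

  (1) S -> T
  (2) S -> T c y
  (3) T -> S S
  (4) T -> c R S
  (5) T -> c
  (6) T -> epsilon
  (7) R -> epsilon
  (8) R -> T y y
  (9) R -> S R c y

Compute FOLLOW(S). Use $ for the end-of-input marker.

FIRST(S) = {epsilon, c}  (via T, T c y)
FIRST(T) = {epsilon, c}  (via S S)
FIRST(R) = {epsilon, c, y}  (via T y y, S R c y)
FOLLOW(S) includes $ since S is the start symbol.
FOLLOW(S): in T->S S (occurrence 1), S is followed by S with FIRST {epsilon, c}; in T->S S (occurrence 1), the suffix after S is nullable, so FOLLOW(S) ⊇ FOLLOW(T) = {$, c, y}; in T->S S (occurrence 2), the suffix after S is empty, so FOLLOW(S) ⊇ FOLLOW(T) = {$, c, y}; in T->c R S, the suffix after S is empty, so FOLLOW(S) ⊇ FOLLOW(T) = {$, c, y}; in R->S R c y, S is followed by R c y with FIRST {c, y}. Thus FOLLOW(S) = {$, c, y}.
FOLLOW(T): in S->T, the suffix after T is empty, so FOLLOW(T) ⊇ FOLLOW(S) = {$, c, y}; in S->T c y, T is followed by c y with FIRST {c}; in R->T y y, T is followed by y y with FIRST {y}. Thus FOLLOW(T) = {$, c, y}.
FOLLOW(R): in T->c R S, R is followed by S with FIRST {epsilon, c}; in T->c R S, the suffix after R is nullable, so FOLLOW(R) ⊇ FOLLOW(T) = {$, c, y}; in R->S R c y, R is followed by c y with FIRST {c}. Thus FOLLOW(R) = {$, c, y}.

{$, c, y}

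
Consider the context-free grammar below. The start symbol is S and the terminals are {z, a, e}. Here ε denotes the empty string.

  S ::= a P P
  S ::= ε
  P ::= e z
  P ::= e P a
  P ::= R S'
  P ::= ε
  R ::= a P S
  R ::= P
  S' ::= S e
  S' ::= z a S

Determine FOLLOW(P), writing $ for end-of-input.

{$, a, e, z}

FIRST(S): from S::=a P P we get {a}; from S::=ε we get {ε}. So FIRST(S) = {ε, a}.
FIRST(S'): from S'::=S e we get {a, e}; from S'::=z a S we get {z}. So FIRST(S') = {a, e, z}.
FIRST(P): from P::=e z we get {e}; from P::=e P a we get {e}; from P::=R S' we get {a, e, z}; from P::=ε we get {ε}. So FIRST(P) = {ε, a, e, z}.
FIRST(R): from R::=a P S we get {a}; from R::=P we get {ε, a, e, z}. So FIRST(R) = {ε, a, e, z}.
FOLLOW(S) includes $ since S is the start symbol.
FOLLOW(R): in P::=R S', R is followed by S' with FIRST {a, e, z}. Thus FOLLOW(R) = {a, e, z}.
FOLLOW(S): in R::=a P S, the suffix after S is empty, so FOLLOW(S) ⊇ FOLLOW(R) = {a, e, z}; in S'::=S e, S is followed by e with FIRST {e}; in S'::=z a S, the suffix after S is empty, so FOLLOW(S) ⊇ FOLLOW(S') = {$, a, e, z}. Thus FOLLOW(S) = {$, a, e, z}.
FOLLOW(P): in S::=a P P (occurrence 1), P is followed by P with FIRST {ε, a, e, z}; in S::=a P P (occurrence 1), the suffix after P is nullable, so FOLLOW(P) ⊇ FOLLOW(S) = {$, a, e, z}; in S::=a P P (occurrence 2), the suffix after P is empty, so FOLLOW(P) ⊇ FOLLOW(S) = {$, a, e, z}; in P::=e P a, P is followed by a with FIRST {a}; in R::=a P S, P is followed by S with FIRST {ε, a}; in R::=a P S, the suffix after P is nullable, so FOLLOW(P) ⊇ FOLLOW(R) = {a, e, z}; in R::=P, the suffix after P is empty, so FOLLOW(P) ⊇ FOLLOW(R) = {a, e, z}. Thus FOLLOW(P) = {$, a, e, z}.
FOLLOW(S'): in P::=R S', the suffix after S' is empty, so FOLLOW(S') ⊇ FOLLOW(P) = {$, a, e, z}. Thus FOLLOW(S') = {$, a, e, z}.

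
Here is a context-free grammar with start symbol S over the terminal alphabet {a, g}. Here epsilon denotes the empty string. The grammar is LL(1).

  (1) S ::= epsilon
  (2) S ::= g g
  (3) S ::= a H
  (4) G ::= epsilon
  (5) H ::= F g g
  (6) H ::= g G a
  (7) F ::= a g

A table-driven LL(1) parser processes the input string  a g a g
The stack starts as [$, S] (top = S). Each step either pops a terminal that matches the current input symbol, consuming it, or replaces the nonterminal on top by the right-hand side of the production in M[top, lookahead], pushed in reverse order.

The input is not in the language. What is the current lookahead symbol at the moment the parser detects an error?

g

step 1: stack=$ S  input=a g a g $  — expand S ::= a H
step 2: stack=$ H a  input=a g a g $  — match a
step 3: stack=$ H  input=g a g $  — expand H ::= g G a
step 4: stack=$ a G g  input=g a g $  — match g
step 5: stack=$ a G  input=a g $  — expand G ::= epsilon
step 6: stack=$ a  input=a g $  — match a
step 7: stack=$  input=g $  — error: stack empty but input remains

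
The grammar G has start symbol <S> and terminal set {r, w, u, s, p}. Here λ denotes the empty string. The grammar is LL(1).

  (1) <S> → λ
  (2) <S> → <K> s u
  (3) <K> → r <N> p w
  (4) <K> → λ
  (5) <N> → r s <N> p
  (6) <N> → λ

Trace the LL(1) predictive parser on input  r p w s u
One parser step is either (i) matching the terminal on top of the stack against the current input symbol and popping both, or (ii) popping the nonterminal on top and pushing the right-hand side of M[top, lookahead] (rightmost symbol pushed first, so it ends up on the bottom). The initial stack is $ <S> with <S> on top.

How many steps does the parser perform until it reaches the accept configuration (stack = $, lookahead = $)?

     Stack            Input        Action
  1  $ <S>            r p w s u $  expand <S> → <K> s u
  2  $ u s <K>        r p w s u $  expand <K> → r <N> p w
  3  $ u s w p <N> r  r p w s u $  match r
  4  $ u s w p <N>    p w s u $    expand <N> → λ
  5  $ u s w p        p w s u $    match p
  6  $ u s w          w s u $      match w
  7  $ u s            s u $        match s
  8  $ u              u $          match u
Accept reached after 8 steps.

8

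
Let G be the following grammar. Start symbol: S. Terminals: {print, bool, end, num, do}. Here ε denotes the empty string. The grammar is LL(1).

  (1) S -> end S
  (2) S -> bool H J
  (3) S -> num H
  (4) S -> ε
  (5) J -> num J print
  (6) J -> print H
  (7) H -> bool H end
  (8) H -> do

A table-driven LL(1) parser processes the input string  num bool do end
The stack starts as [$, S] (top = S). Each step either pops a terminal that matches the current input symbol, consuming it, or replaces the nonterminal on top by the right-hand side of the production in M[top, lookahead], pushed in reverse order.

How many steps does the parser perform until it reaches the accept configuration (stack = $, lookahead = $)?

     Stack         Input              Action
  1  $ S           num bool do end $  expand S -> num H
  2  $ H num       num bool do end $  match num
  3  $ H           bool do end $      expand H -> bool H end
  4  $ end H bool  bool do end $      match bool
  5  $ end H       do end $           expand H -> do
  6  $ end do      do end $           match do
  7  $ end         end $              match end
Accept reached after 7 steps.

7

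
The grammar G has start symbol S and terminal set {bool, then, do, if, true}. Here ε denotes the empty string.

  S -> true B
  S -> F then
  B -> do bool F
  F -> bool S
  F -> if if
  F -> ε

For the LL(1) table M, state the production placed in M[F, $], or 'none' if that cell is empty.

FIRST(B): from B->do bool F we get {do}. So FIRST(B) = {do}.
FIRST(F): from F->bool S we get {bool}; from F->if if we get {if}; from F->ε we get {ε}. So FIRST(F) = {ε, bool, if}.
FIRST(S): from S->true B we get {true}; from S->F then we get {bool, if, then}. So FIRST(S) = {bool, if, then, true}.
FOLLOW(S) includes $ since S is the start symbol.
FOLLOW(B): in S->true B, the suffix after B is empty, so FOLLOW(B) ⊇ FOLLOW(S) = {$, then}. Thus FOLLOW(B) = {$, then}.
FOLLOW(F): in S->F then, F is followed by then with FIRST {then}; in B->do bool F, the suffix after F is empty, so FOLLOW(F) ⊇ FOLLOW(B) = {$, then}. Thus FOLLOW(F) = {$, then}.
For F -> bool S: FIRST(bool S) = {bool}, so it goes in M[F, t] for t ∈ {bool}.
For F -> if if: FIRST(if if) = {if}, so it goes in M[F, t] for t ∈ {if}.
For F -> ε: FIRST(ε) = {ε}, so it goes in M[F, t] for t ∈ {}; since ε ∈ FIRST, also for every t ∈ FOLLOW(F) = {$, then}.

F -> ε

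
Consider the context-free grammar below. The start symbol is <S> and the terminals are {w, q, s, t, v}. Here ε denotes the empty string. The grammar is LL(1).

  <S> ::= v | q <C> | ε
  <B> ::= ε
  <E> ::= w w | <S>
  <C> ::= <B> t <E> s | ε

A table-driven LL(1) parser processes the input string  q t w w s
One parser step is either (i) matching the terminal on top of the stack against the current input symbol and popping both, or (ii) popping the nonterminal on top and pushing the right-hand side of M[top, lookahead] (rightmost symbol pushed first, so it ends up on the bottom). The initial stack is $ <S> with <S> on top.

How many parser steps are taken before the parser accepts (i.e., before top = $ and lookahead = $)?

9

step 1: stack=$ <S>  input=q t w w s $  — expand <S> ::= q <C>
step 2: stack=$ <C> q  input=q t w w s $  — match q
step 3: stack=$ <C>  input=t w w s $  — expand <C> ::= <B> t <E> s
step 4: stack=$ s <E> t <B>  input=t w w s $  — expand <B> ::= ε
step 5: stack=$ s <E> t  input=t w w s $  — match t
step 6: stack=$ s <E>  input=w w s $  — expand <E> ::= w w
step 7: stack=$ s w w  input=w w s $  — match w
step 8: stack=$ s w  input=w s $  — match w
step 9: stack=$ s  input=s $  — match s
Accept reached after 9 steps.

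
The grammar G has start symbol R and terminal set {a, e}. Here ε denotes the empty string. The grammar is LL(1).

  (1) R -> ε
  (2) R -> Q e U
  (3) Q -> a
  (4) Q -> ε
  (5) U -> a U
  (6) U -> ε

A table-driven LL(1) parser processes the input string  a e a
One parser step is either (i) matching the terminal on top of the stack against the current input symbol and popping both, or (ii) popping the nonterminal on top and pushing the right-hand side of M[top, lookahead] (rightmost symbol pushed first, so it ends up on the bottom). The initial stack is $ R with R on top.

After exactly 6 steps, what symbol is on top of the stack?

U

     Stack    Input    Action
  1  $ R      a e a $  expand R -> Q e U
  2  $ U e Q  a e a $  expand Q -> a
  3  $ U e a  a e a $  match a
  4  $ U e    e a $    match e
  5  $ U      a $      expand U -> a U
  6  $ U a    a $      match a
Stack after step 6: $ U (top = U).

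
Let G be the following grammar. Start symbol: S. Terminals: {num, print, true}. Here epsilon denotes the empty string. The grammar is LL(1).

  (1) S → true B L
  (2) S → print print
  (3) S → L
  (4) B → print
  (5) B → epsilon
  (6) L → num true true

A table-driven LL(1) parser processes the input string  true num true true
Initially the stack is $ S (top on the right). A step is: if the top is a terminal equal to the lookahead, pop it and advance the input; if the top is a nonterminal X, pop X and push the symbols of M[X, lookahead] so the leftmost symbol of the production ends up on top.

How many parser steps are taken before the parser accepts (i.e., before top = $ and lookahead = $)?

7

     Stack            Input                 Action
  1  $ S              true num true true $  expand S → true B L
  2  $ L B true       true num true true $  match true
  3  $ L B            num true true $       expand B → epsilon
  4  $ L              num true true $       expand L → num true true
  5  $ true true num  num true true $       match num
  6  $ true true      true true $           match true
  7  $ true           true $                match true
Accept reached after 7 steps.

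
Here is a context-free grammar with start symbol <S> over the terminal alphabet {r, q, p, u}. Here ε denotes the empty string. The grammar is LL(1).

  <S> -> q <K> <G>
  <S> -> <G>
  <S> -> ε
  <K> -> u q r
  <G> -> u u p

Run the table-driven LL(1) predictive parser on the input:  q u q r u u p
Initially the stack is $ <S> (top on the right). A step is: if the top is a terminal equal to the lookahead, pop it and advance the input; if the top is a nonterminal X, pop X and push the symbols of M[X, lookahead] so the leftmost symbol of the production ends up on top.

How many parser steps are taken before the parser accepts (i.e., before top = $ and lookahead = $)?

10

step 1: stack=$ <S>  input=q u q r u u p $  — expand <S> -> q <K> <G>
step 2: stack=$ <G> <K> q  input=q u q r u u p $  — match q
step 3: stack=$ <G> <K>  input=u q r u u p $  — expand <K> -> u q r
step 4: stack=$ <G> r q u  input=u q r u u p $  — match u
step 5: stack=$ <G> r q  input=q r u u p $  — match q
step 6: stack=$ <G> r  input=r u u p $  — match r
step 7: stack=$ <G>  input=u u p $  — expand <G> -> u u p
step 8: stack=$ p u u  input=u u p $  — match u
step 9: stack=$ p u  input=u p $  — match u
step 10: stack=$ p  input=p $  — match p
Accept reached after 10 steps.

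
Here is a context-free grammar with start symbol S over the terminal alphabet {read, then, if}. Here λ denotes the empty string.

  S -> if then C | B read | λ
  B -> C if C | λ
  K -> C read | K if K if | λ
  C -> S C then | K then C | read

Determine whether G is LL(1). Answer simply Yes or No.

No

FIRST(S) = {λ, if, read, then}
FIRST(B) = {λ, if, read, then}
FIRST(K) = {λ, if, read, then}
FIRST(C) = {if, read, then}
FOLLOW(S) = {$, if, read, then}
FOLLOW(B) = {read}
FOLLOW(K) = {if, then}
FOLLOW(C) = {$, if, read, then}
Cell M[B, read] receives both B -> C if C and B -> λ — the grammar is not LL(1).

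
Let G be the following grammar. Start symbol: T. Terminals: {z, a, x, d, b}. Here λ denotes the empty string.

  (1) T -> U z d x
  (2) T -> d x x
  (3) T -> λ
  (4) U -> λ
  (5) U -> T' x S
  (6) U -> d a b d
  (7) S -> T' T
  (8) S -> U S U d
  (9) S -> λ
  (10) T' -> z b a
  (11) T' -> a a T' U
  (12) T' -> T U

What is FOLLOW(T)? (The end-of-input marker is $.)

FIRST(T) = {λ, a, d, x, z}  (via U z d x)
FIRST(U) = {λ, a, d, x, z}  (via T' x S)
FIRST(T') = {λ, a, d, x, z}  (via T U)
FIRST(S) = {λ, a, d, x, z}  (via T' T, U S U d)
FOLLOW(T) includes $ since T is the start symbol.
FOLLOW(T): in S->T' T, the suffix after T is empty, so FOLLOW(T) ⊇ FOLLOW(S) = {a, d, x, z}; in T'->T U, T is followed by U with FIRST {λ, a, d, x, z}; in T'->T U, the suffix after T is nullable, so FOLLOW(T) ⊇ FOLLOW(T') = {a, d, x, z}. Thus FOLLOW(T) = {$, a, d, x, z}.
FOLLOW(U): in T->U z d x, U is followed by z d x with FIRST {z}; in S->U S U d (occurrence 1), U is followed by S U d with FIRST {a, d, x, z}; in S->U S U d (occurrence 2), U is followed by d with FIRST {d}; in T'->a a T' U, the suffix after U is empty, so FOLLOW(U) ⊇ FOLLOW(T') = {a, d, x, z}; in T'->T U, the suffix after U is empty, so FOLLOW(U) ⊇ FOLLOW(T') = {a, d, x, z}. Thus FOLLOW(U) = {a, d, x, z}.
FOLLOW(S): in U->T' x S, the suffix after S is empty, so FOLLOW(S) ⊇ FOLLOW(U) = {a, d, x, z}; in S->U S U d, S is followed by U d with FIRST {a, d, x, z}. Thus FOLLOW(S) = {a, d, x, z}.
FOLLOW(T'): in U->T' x S, T' is followed by x S with FIRST {x}; in S->T' T, T' is followed by T with FIRST {λ, a, d, x, z}; in S->T' T, the suffix after T' is nullable, so FOLLOW(T') ⊇ FOLLOW(S) = {a, d, x, z}; in T'->a a T' U, T' is followed by U with FIRST {λ, a, d, x, z}; in T'->a a T' U, the suffix after T' is nullable (adds nothing new). Thus FOLLOW(T') = {a, d, x, z}.

{$, a, d, x, z}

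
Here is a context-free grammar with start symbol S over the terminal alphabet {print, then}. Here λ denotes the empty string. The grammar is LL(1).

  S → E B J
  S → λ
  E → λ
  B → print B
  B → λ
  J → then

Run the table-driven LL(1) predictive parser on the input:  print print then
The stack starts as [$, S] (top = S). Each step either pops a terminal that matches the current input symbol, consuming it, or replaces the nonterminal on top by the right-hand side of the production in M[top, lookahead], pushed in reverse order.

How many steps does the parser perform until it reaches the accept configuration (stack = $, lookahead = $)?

     Stack        Input               Action
  1  $ S          print print then $  expand S → E B J
  2  $ J B E      print print then $  expand E → λ
  3  $ J B        print print then $  expand B → print B
  4  $ J B print  print print then $  match print
  5  $ J B        print then $        expand B → print B
  6  $ J B print  print then $        match print
  7  $ J B        then $              expand B → λ
  8  $ J          then $              expand J → then
  9  $ then       then $              match then
Accept reached after 9 steps.

9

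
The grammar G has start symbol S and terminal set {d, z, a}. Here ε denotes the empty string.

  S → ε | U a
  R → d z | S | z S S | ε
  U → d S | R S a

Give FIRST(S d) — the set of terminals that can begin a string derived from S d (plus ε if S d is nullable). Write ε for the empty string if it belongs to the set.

{a, d, z}

FIRST(S) = {ε, a, d, z}  (via U a)
FIRST(R) = {ε, a, d, z}  (via S)
FIRST(U) = {a, d, z}  (via R S a)
FIRST(S d): take FIRST of each symbol in turn, carrying on past any symbol whose FIRST contains ε; result {a, d, z}.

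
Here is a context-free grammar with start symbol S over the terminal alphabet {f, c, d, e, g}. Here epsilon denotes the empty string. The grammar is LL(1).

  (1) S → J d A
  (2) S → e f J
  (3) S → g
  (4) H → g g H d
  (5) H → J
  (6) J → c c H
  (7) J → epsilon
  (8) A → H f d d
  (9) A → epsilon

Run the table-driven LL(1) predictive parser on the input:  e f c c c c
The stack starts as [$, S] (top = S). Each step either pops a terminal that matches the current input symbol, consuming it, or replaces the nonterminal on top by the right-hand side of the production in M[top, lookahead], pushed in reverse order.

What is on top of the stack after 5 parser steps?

     Stack    Input          Action
  1  $ S      e f c c c c $  expand S → e f J
  2  $ J f e  e f c c c c $  match e
  3  $ J f    f c c c c $    match f
  4  $ J      c c c c $      expand J → c c H
  5  $ H c c  c c c c $      match c
Stack after step 5: $ H c (top = c).

c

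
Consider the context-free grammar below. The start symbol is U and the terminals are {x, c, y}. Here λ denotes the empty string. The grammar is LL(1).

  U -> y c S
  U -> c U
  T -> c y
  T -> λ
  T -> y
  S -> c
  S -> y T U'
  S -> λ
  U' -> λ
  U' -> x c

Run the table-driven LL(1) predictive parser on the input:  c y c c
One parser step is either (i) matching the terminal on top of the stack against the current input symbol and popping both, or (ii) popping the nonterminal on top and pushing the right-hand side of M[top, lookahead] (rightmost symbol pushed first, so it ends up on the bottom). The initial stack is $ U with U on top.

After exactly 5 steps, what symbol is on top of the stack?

step 1: stack=$ U  input=c y c c $  — expand U -> c U
step 2: stack=$ U c  input=c y c c $  — match c
step 3: stack=$ U  input=y c c $  — expand U -> y c S
step 4: stack=$ S c y  input=y c c $  — match y
step 5: stack=$ S c  input=c c $  — match c
Stack after step 5: $ S (top = S).

S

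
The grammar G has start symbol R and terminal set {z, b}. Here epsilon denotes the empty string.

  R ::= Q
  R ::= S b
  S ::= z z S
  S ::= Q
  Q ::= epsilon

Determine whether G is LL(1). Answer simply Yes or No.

Yes

FIRST(R) = {epsilon, b, z}
FIRST(S) = {epsilon, z}
FIRST(Q) = {epsilon}
FOLLOW(R) = {$}
FOLLOW(S) = {b}
FOLLOW(Q) = {$, b}
Each cell of M receives at most one production.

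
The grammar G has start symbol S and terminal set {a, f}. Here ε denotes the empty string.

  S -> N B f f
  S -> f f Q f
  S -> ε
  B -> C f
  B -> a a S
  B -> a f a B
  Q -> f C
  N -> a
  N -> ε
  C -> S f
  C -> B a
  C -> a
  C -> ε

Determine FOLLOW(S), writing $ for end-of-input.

FIRST(Q) = {f}
FIRST(N) = {ε, a}
FIRST(S) = {ε, a, f}  (via N B f f)
FIRST(B) = {a, f}  (via C f)
FIRST(C) = {ε, a, f}  (via S f, B a)
FOLLOW(S) includes $ since S is the start symbol.
FOLLOW(B): in S->N B f f, B is followed by f f with FIRST {f}; in B->a f a B, the suffix after B is empty (adds nothing new); in C->B a, B is followed by a with FIRST {a}. Thus FOLLOW(B) = {a, f}.
FOLLOW(S): in B->a a S, the suffix after S is empty, so FOLLOW(S) ⊇ FOLLOW(B) = {a, f}; in C->S f, S is followed by f with FIRST {f}. Thus FOLLOW(S) = {$, a, f}.
FOLLOW(Q): in S->f f Q f, Q is followed by f with FIRST {f}. Thus FOLLOW(Q) = {f}.
FOLLOW(N): in S->N B f f, N is followed by B f f with FIRST {a, f}. Thus FOLLOW(N) = {a, f}.
FOLLOW(C): in B->C f, C is followed by f with FIRST {f}; in Q->f C, the suffix after C is empty, so FOLLOW(C) ⊇ FOLLOW(Q) = {f}. Thus FOLLOW(C) = {f}.

{$, a, f}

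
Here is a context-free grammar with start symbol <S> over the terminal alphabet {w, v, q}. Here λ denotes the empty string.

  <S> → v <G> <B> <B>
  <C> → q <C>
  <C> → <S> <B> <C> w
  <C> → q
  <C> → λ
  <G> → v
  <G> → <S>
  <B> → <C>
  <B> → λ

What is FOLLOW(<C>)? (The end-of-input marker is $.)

FIRST(<S>): from <S>→v <G> <B> <B> we get {v}. So FIRST(<S>) = {v}.
FIRST(<C>): from <C>→q <C> we get {q}; from <C>→<S> <B> <C> w we get {v}; from <C>→q we get {q}; from <C>→λ we get {λ}. So FIRST(<C>) = {λ, q, v}.
FIRST(<G>): from <G>→v we get {v}; from <G>→<S> we get {v}. So FIRST(<G>) = {v}.
FIRST(<B>): from <B>→<C> we get {λ, q, v}; from <B>→λ we get {λ}. So FIRST(<B>) = {λ, q, v}.
FOLLOW(<S>) includes $ since <S> is the start symbol.
FOLLOW(<S>): in <C>→<S> <B> <C> w, <S> is followed by <B> <C> w with FIRST {q, v, w}; in <G>→<S>, the suffix after <S> is empty, so FOLLOW(<S>) ⊇ FOLLOW(<G>) = {$, q, v, w}. Thus FOLLOW(<S>) = {$, q, v, w}.
FOLLOW(<G>): in <S>→v <G> <B> <B>, <G> is followed by <B> <B> with FIRST {λ, q, v}; in <S>→v <G> <B> <B>, the suffix after <G> is nullable, so FOLLOW(<G>) ⊇ FOLLOW(<S>) = {$, q, v, w}. Thus FOLLOW(<G>) = {$, q, v, w}.
FOLLOW(<B>): in <S>→v <G> <B> <B> (occurrence 1), <B> is followed by <B> with FIRST {λ, q, v}; in <S>→v <G> <B> <B> (occurrence 1), the suffix after <B> is nullable, so FOLLOW(<B>) ⊇ FOLLOW(<S>) = {$, q, v, w}; in <S>→v <G> <B> <B> (occurrence 2), the suffix after <B> is empty, so FOLLOW(<B>) ⊇ FOLLOW(<S>) = {$, q, v, w}; in <C>→<S> <B> <C> w, <B> is followed by <C> w with FIRST {q, v, w}. Thus FOLLOW(<B>) = {$, q, v, w}.
FOLLOW(<C>): in <C>→q <C>, the suffix after <C> is empty (adds nothing new); in <C>→<S> <B> <C> w, <C> is followed by w with FIRST {w}; in <B>→<C>, the suffix after <C> is empty, so FOLLOW(<C>) ⊇ FOLLOW(<B>) = {$, q, v, w}. Thus FOLLOW(<C>) = {$, q, v, w}.

{$, q, v, w}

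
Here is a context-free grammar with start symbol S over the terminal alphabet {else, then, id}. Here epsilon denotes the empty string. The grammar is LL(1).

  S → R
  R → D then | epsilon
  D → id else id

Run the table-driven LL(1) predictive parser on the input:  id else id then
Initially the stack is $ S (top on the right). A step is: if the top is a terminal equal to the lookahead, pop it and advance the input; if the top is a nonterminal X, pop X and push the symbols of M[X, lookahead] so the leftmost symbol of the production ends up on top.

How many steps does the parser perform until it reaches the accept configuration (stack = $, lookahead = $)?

7

step 1: stack=$ S  input=id else id then $  — expand S → R
step 2: stack=$ R  input=id else id then $  — expand R → D then
step 3: stack=$ then D  input=id else id then $  — expand D → id else id
step 4: stack=$ then id else id  input=id else id then $  — match id
step 5: stack=$ then id else  input=else id then $  — match else
step 6: stack=$ then id  input=id then $  — match id
step 7: stack=$ then  input=then $  — match then
Accept reached after 7 steps.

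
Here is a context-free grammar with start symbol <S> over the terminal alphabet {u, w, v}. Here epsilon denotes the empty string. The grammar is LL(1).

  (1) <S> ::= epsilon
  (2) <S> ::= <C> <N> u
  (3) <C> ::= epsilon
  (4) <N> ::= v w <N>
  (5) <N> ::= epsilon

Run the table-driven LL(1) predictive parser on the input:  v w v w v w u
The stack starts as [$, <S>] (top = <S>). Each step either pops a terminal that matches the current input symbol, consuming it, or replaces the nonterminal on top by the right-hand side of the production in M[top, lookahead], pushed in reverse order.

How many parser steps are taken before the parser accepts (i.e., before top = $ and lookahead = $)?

      Stack        Input            Action
   1  $ <S>        v w v w v w u $  expand <S> ::= <C> <N> u
   2  $ u <N> <C>  v w v w v w u $  expand <C> ::= epsilon
   3  $ u <N>      v w v w v w u $  expand <N> ::= v w <N>
   4  $ u <N> w v  v w v w v w u $  match v
   5  $ u <N> w    w v w v w u $    match w
   6  $ u <N>      v w v w u $      expand <N> ::= v w <N>
   7  $ u <N> w v  v w v w u $      match v
   8  $ u <N> w    w v w u $        match w
   9  $ u <N>      v w u $          expand <N> ::= v w <N>
  10  $ u <N> w v  v w u $          match v
  11  $ u <N> w    w u $            match w
  12  $ u <N>      u $              expand <N> ::= epsilon
  13  $ u          u $              match u
Accept reached after 13 steps.

13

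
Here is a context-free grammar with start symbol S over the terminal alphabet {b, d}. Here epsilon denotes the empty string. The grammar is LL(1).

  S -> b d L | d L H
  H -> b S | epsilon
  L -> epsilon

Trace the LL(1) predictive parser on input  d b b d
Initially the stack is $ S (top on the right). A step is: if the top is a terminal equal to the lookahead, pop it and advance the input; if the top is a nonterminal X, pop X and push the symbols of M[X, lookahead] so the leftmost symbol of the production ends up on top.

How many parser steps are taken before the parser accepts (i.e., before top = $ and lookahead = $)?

9

     Stack    Input      Action
  1  $ S      d b b d $  expand S -> d L H
  2  $ H L d  d b b d $  match d
  3  $ H L    b b d $    expand L -> epsilon
  4  $ H      b b d $    expand H -> b S
  5  $ S b    b b d $    match b
  6  $ S      b d $      expand S -> b d L
  7  $ L d b  b d $      match b
  8  $ L d    d $        match d
  9  $ L      $          expand L -> epsilon
Accept reached after 9 steps.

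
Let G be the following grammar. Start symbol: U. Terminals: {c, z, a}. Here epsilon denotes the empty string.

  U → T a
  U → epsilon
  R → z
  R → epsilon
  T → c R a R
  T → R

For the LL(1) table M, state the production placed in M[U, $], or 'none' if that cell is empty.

FIRST(R) = {epsilon, z}
FIRST(T) = {epsilon, c, z}  (via R)
FIRST(U) = {epsilon, a, c, z}  (via T a)
FOLLOW(U) includes $ since U is the start symbol.
FOLLOW(U): U appears on no right-hand side. Thus FOLLOW(U) = {$}.
For U → T a: FIRST(T a) = {a, c, z}, so it goes in M[U, t] for t ∈ {a, c, z}.
For U → epsilon: FIRST(epsilon) = {epsilon}, so it goes in M[U, t] for t ∈ {}; since epsilon ∈ FIRST, also for every t ∈ FOLLOW(U) = {$}.

U → epsilon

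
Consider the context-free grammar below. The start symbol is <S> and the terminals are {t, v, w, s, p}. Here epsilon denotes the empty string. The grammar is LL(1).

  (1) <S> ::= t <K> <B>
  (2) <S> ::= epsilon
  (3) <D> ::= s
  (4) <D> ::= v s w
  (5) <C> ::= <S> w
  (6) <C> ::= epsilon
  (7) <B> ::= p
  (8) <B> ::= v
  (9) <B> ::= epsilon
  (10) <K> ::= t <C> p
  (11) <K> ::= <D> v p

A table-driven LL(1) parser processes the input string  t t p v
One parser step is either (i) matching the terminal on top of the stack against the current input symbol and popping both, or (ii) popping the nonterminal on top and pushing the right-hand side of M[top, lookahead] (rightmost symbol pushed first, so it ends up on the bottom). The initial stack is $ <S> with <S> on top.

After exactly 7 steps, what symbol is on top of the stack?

     Stack          Input      Action
  1  $ <S>          t t p v $  expand <S> ::= t <K> <B>
  2  $ <B> <K> t    t t p v $  match t
  3  $ <B> <K>      t p v $    expand <K> ::= t <C> p
  4  $ <B> p <C> t  t p v $    match t
  5  $ <B> p <C>    p v $      expand <C> ::= epsilon
  6  $ <B> p        p v $      match p
  7  $ <B>          v $        expand <B> ::= v
Stack after step 7: $ v (top = v).

v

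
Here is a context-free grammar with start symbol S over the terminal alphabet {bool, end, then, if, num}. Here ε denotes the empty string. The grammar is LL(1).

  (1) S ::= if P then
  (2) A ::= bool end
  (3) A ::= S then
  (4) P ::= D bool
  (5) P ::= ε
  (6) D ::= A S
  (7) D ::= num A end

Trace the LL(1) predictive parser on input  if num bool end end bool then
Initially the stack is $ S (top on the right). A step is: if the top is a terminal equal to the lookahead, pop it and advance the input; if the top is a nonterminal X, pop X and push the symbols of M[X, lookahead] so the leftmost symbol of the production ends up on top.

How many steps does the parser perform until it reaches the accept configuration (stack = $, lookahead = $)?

step 1: stack=$ S  input=if num bool end end bool then $  — expand S ::= if P then
step 2: stack=$ then P if  input=if num bool end end bool then $  — match if
step 3: stack=$ then P  input=num bool end end bool then $  — expand P ::= D bool
step 4: stack=$ then bool D  input=num bool end end bool then $  — expand D ::= num A end
step 5: stack=$ then bool end A num  input=num bool end end bool then $  — match num
step 6: stack=$ then bool end A  input=bool end end bool then $  — expand A ::= bool end
step 7: stack=$ then bool end end bool  input=bool end end bool then $  — match bool
step 8: stack=$ then bool end end  input=end end bool then $  — match end
step 9: stack=$ then bool end  input=end bool then $  — match end
step 10: stack=$ then bool  input=bool then $  — match bool
step 11: stack=$ then  input=then $  — match then
Accept reached after 11 steps.

11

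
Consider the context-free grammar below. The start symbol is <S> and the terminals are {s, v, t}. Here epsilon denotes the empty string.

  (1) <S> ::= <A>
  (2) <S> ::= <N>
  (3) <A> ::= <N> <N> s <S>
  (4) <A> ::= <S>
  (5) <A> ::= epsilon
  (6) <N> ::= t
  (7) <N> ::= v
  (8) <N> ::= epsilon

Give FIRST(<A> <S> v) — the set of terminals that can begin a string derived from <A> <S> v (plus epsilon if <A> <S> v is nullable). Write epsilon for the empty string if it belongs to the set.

{s, t, v}

FIRST(<N>) = {epsilon, t, v}
FIRST(<S>) = {epsilon, s, t, v}  (via <A>, <N>)
FIRST(<A>) = {epsilon, s, t, v}  (via <N> <N> s <S>, <S>)
FIRST(<A> <S> v): take FIRST of each symbol in turn, carrying on past any symbol whose FIRST contains epsilon; result {s, t, v}.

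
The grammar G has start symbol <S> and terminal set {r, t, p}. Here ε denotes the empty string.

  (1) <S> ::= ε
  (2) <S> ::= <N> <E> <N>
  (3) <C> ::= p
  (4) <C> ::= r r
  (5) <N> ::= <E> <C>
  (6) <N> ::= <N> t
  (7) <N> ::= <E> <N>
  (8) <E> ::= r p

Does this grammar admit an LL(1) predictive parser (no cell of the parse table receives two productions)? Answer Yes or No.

No

FIRST(<S>) = {ε, r}
FIRST(<C>) = {p, r}
FIRST(<N>) = {r}
FIRST(<E>) = {r}
FOLLOW(<S>) = {$}
FOLLOW(<C>) = {$, r, t}
FOLLOW(<N>) = {$, r, t}
FOLLOW(<E>) = {p, r}
Cell M[<N>, r] receives both <N> ::= <E> <C> and <N> ::= <N> t and <N> ::= <E> <N> — the grammar is not LL(1).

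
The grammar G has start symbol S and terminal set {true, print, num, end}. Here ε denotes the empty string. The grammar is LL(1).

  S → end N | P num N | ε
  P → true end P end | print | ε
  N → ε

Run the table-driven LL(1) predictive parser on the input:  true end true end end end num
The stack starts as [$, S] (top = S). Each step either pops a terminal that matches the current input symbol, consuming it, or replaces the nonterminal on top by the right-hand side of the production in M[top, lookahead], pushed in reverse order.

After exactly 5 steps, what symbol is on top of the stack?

step 1: stack=$ S  input=true end true end end end num $  — expand S → P num N
step 2: stack=$ N num P  input=true end true end end end num $  — expand P → true end P end
step 3: stack=$ N num end P end true  input=true end true end end end num $  — match true
step 4: stack=$ N num end P end  input=end true end end end num $  — match end
step 5: stack=$ N num end P  input=true end end end num $  — expand P → true end P end
Stack after step 5: $ N num end end P end true (top = true).

true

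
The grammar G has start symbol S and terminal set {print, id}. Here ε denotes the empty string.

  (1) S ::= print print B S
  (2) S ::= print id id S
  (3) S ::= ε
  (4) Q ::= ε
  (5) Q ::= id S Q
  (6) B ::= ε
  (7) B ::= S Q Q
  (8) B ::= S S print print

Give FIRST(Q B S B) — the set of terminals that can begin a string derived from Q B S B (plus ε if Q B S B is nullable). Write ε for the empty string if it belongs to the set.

FIRST(S) = {ε, print}
FIRST(Q) = {ε, id}
FIRST(B) = {ε, id, print}  (via S Q Q, S S print print)
FIRST(Q B S B): take FIRST of each symbol in turn, carrying on past any symbol whose FIRST contains ε; result {ε, id, print}.

{ε, id, print}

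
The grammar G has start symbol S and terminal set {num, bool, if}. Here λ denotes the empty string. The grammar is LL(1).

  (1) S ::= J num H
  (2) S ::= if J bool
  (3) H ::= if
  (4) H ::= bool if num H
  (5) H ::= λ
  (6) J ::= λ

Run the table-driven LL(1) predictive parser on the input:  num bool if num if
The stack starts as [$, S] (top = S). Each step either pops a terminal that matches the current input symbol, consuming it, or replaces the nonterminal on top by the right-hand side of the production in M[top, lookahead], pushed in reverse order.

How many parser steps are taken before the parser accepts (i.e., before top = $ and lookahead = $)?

9

     Stack            Input                 Action
  1  $ S              num bool if num if $  expand S ::= J num H
  2  $ H num J        num bool if num if $  expand J ::= λ
  3  $ H num          num bool if num if $  match num
  4  $ H              bool if num if $      expand H ::= bool if num H
  5  $ H num if bool  bool if num if $      match bool
  6  $ H num if       if num if $           match if
  7  $ H num          num if $              match num
  8  $ H              if $                  expand H ::= if
  9  $ if             if $                  match if
Accept reached after 9 steps.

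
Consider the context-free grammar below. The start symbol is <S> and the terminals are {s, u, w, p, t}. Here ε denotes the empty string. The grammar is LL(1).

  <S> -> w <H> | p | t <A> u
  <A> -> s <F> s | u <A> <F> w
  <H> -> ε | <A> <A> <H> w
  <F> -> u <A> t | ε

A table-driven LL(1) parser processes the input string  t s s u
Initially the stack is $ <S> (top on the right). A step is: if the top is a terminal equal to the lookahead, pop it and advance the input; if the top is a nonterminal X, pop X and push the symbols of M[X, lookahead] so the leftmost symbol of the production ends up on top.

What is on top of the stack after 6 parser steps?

     Stack        Input      Action
  1  $ <S>        t s s u $  expand <S> -> t <A> u
  2  $ u <A> t    t s s u $  match t
  3  $ u <A>      s s u $    expand <A> -> s <F> s
  4  $ u s <F> s  s s u $    match s
  5  $ u s <F>    s u $      expand <F> -> ε
  6  $ u s        s u $      match s
Stack after step 6: $ u (top = u).

u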